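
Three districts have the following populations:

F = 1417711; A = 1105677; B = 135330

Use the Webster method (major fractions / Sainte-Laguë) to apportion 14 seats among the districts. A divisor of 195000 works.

With modified divisor 195000: modified quotas F 7.270, A 5.670, B 0.694.
Rounding to the nearest integer: F 7, A 6, B 1 (total 14).

F 7; A 6; B 1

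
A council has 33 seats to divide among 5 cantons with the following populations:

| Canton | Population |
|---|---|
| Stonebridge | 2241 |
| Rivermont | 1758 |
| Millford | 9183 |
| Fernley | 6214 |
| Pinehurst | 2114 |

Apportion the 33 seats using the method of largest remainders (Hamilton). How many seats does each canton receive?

The standard divisor is 21510/33 ≈ 651.818.
Standard quotas: Stonebridge 3.4381, Rivermont 2.6971, Millford 14.0883, Fernley 9.5333, Pinehurst 3.2432.
Lower quotas: Stonebridge 3, Rivermont 2, Millford 14, Fernley 9, Pinehurst 3 (sum 31, leaving 2 seats).
Remainders in descending order: Rivermont 0.6971, Fernley 0.5333, Stonebridge 0.4381, Pinehurst 0.2432, Millford 0.0883.
The surplus seats go to Rivermont, Fernley.

Stonebridge: 3; Rivermont: 3; Millford: 14; Fernley: 10; Pinehurst: 3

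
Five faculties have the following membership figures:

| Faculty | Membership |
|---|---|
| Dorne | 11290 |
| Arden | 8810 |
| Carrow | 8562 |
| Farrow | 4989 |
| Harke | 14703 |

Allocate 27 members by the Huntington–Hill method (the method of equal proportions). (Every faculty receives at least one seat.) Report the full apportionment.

With divisor 1828: modified quotas Dorne 6.176, Arden 4.819, Carrow 4.684, Farrow 2.729, Harke 8.043.
Geometric-mean thresholds: Dorne √(6·7)=6.481, Arden √(4·5)=4.472, Carrow √(4·5)=4.472, Farrow √(2·3)=2.449, Harke √(8·9)=8.485.
Each quota rounded against its threshold gives Dorne 6, Arden 5, Carrow 5, Farrow 3, Harke 8 (total 27).

Dorne: 6, Arden: 5, Carrow: 5, Farrow: 3, Harke: 8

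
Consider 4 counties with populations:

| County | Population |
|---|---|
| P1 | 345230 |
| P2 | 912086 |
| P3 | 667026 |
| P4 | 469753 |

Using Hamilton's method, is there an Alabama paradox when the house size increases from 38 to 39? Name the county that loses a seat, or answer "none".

At 38 seats: P1 6, P2 14, P3 11, P4 7.
At 39 seats: P1 5, P2 15, P3 11, P4 8.
P1 drops from 6 to 5.

P1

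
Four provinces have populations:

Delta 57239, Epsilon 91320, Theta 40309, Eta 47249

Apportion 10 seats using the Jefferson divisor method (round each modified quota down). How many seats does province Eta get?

2

Standard divisor 236117/10 ≈ 23611.7; standard quotas: Delta 2.424, Epsilon 3.868, Theta 1.707, Eta 2.001.
Rounding down gives 2, 3, 1, 2 = 8 seats, so the divisor must be adjusted.
With modified divisor 19600: modified quotas Delta 2.920, Epsilon 4.659, Theta 2.057, Eta 2.411.
Rounding down: Delta 2, Epsilon 4, Theta 2, Eta 2 (total 10).
Eta receives 2.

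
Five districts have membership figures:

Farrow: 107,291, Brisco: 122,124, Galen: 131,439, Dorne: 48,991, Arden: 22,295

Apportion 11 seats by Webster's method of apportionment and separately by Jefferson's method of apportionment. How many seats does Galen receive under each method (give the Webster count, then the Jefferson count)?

3 and 4

Webster: Farrow 3, Brisco 3, Galen 3, Dorne 1, Arden 1.
Jefferson: Farrow 3, Brisco 3, Galen 4, Dorne 1, Arden 0.
Galen gets 3 under Webster and 4 under Jefferson.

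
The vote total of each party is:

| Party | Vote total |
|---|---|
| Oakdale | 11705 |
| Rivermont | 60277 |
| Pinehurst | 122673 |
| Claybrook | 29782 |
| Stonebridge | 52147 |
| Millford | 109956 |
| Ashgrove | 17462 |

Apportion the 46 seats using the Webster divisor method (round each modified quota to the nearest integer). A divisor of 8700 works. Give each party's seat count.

With modified divisor 8700: modified quotas Oakdale 1.345, Rivermont 6.928, Pinehurst 14.100, Claybrook 3.423, Stonebridge 5.994, Millford 12.639, Ashgrove 2.007.
Rounding to the nearest integer: Oakdale 1, Rivermont 7, Pinehurst 14, Claybrook 3, Stonebridge 6, Millford 13, Ashgrove 2 (total 46).

Oakdale: 1; Rivermont: 7; Pinehurst: 14; Claybrook: 3; Stonebridge: 6; Millford: 13; Ashgrove: 2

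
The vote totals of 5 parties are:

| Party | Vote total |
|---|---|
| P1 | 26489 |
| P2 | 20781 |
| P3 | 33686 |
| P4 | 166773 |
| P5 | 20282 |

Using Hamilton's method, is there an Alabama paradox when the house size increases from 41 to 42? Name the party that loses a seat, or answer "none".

At 41 seats: P1 4, P2 3, P3 5, P4 26, P5 3.
At 42 seats: P1 4, P2 3, P3 6, P4 26, P5 3.
No party's allocation decreased.

none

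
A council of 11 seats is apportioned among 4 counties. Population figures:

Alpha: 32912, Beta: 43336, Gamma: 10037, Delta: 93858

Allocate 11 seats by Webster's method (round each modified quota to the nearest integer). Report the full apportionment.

Standard divisor 180143/11 ≈ 16376.636; standard quotas: Alpha 2.010, Beta 2.646, Gamma 0.613, Delta 5.731.
Rounding to the nearest integer gives 2, 3, 1, 6 = 12 seats, so the divisor must be adjusted.
With modified divisor 17145.9: modified quotas Alpha 1.920, Beta 2.527, Gamma 0.585, Delta 5.474.
Rounding to the nearest integer: Alpha 2, Beta 3, Gamma 1, Delta 5 (total 11).

Alpha=2, Beta=3, Gamma=1, Delta=5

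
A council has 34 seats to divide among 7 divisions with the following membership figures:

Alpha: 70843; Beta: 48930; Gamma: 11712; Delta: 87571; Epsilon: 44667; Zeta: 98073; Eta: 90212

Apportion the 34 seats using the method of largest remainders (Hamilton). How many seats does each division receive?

Alpha 5, Beta 4, Gamma 1, Delta 7, Epsilon 3, Zeta 7, Eta 7

Total 452008; standard divisor 452008/34 ≈ 13294.353.
Standard quotas: Alpha 5.3288, Beta 3.6805, Gamma 0.8810, Delta 6.5871, Epsilon 3.3598, Zeta 7.3770, Eta 6.7857.
Lower quotas: Alpha 5, Beta 3, Gamma 0, Delta 6, Epsilon 3, Zeta 7, Eta 6 (sum 30, leaving 4 seats).
Remainders in descending order: Gamma 0.8810, Eta 0.7857, Beta 0.6805, Delta 0.5871, Zeta 0.3770, Epsilon 0.3598, Alpha 0.3288.
The surplus seats go to Gamma, Eta, Beta, Delta.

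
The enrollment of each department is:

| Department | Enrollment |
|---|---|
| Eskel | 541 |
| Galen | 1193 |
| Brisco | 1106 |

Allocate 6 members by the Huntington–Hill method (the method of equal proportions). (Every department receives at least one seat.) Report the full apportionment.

Eskel: 1; Galen: 3; Brisco: 2

With divisor 469: modified quotas Eskel 1.154, Galen 2.544, Brisco 2.358.
Geometric-mean thresholds: Eskel √(1·2)=1.414, Galen √(2·3)=2.449, Brisco √(2·3)=2.449.
Each quota rounded against its threshold gives Eskel 1, Galen 3, Brisco 2 (total 6).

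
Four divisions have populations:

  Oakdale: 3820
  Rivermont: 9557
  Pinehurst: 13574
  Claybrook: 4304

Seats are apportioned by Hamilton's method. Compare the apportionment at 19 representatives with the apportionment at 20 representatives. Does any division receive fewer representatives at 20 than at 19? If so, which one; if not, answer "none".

At 19 seats: Oakdale 2, Rivermont 6, Pinehurst 8, Claybrook 3.
At 20 seats: Oakdale 2, Rivermont 6, Pinehurst 9, Claybrook 3.
No division's allocation decreased.

none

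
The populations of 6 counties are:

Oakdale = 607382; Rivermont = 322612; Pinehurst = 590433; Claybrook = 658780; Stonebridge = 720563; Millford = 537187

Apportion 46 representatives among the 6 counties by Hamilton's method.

Total 3436957; standard divisor 3436957/46 ≈ 74716.457.
Standard quotas: Oakdale 8.1292, Rivermont 4.3178, Pinehurst 7.9023, Claybrook 8.8171, Stonebridge 9.6440, Millford 7.1897.
Lower quotas: Oakdale 8, Rivermont 4, Pinehurst 7, Claybrook 8, Stonebridge 9, Millford 7 (sum 43, leaving 3 seats).
Remainders in descending order: Pinehurst 0.9023, Claybrook 0.8171, Stonebridge 0.6440, Rivermont 0.3178, Millford 0.1897, Oakdale 0.1292.
The surplus seats go to Pinehurst, Claybrook, Stonebridge.

Oakdale: 8, Rivermont: 4, Pinehurst: 8, Claybrook: 9, Stonebridge: 10, Millford: 7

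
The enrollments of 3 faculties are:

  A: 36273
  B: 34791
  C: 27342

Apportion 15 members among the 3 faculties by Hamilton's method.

A 6, B 5, C 4

The standard divisor is 98406/15 ≈ 6560.4.
Standard quotas: A 5.5291, B 5.3032, C 4.1677.
Lower quotas: A 5, B 5, C 4 (sum 14, leaving 1 seat).
Remainders in descending order: A 0.5291, B 0.3032, C 0.1677.
The surplus seat goes to A.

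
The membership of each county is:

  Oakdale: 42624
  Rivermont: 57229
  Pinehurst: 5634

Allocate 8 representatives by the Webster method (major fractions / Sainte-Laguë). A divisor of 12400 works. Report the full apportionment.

With modified divisor 12400: modified quotas Oakdale 3.437, Rivermont 4.615, Pinehurst 0.454.
Rounding to the nearest integer: Oakdale 3, Rivermont 5, Pinehurst 0 (total 8).

Oakdale=3, Rivermont=5, Pinehurst=0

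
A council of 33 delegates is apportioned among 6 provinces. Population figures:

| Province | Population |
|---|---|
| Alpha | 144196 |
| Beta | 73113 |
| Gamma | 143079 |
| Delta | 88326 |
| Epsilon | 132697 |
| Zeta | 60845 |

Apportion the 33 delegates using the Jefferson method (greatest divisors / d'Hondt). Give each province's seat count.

Standard divisor 642256/33 ≈ 19462.303; standard quotas: Alpha 7.409, Beta 3.757, Gamma 7.352, Delta 4.538, Epsilon 6.818, Zeta 3.126.
Rounding down gives 7, 3, 7, 4, 6, 3 = 30 seats, so the divisor must be adjusted.
With modified divisor 17950: modified quotas Alpha 8.033, Beta 4.073, Gamma 7.971, Delta 4.921, Epsilon 7.393, Zeta 3.390.
Rounding down: Alpha 8, Beta 4, Gamma 7, Delta 4, Epsilon 7, Zeta 3 (total 33).

Alpha=8, Beta=4, Gamma=7, Delta=4, Epsilon=7, Zeta=3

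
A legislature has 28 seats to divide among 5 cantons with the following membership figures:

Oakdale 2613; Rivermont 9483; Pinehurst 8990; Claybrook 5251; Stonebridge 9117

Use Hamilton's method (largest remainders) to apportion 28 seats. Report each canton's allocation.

Standard divisor: 35454 ÷ 28 ≈ 1266.214.
Standard quotas: Oakdale 2.0636, Rivermont 7.4893, Pinehurst 7.0999, Claybrook 4.1470, Stonebridge 7.2002.
Lower quotas: Oakdale 2, Rivermont 7, Pinehurst 7, Claybrook 4, Stonebridge 7 (sum 27, leaving 1 seat).
Remainders in descending order: Rivermont 0.4893, Stonebridge 0.2002, Claybrook 0.1470, Pinehurst 0.0999, Oakdale 0.0636.
Largest remainder: Rivermont receives the extra seat.

Oakdale 2, Rivermont 8, Pinehurst 7, Claybrook 4, Stonebridge 7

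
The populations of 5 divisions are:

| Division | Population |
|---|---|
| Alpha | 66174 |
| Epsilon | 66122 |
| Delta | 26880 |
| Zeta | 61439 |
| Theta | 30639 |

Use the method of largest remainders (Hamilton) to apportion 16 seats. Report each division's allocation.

Alpha 4, Epsilon 4, Delta 2, Zeta 4, Theta 2

Total 251254; standard divisor 251254/16 ≈ 15703.375.
Standard quotas: Alpha 4.2140, Epsilon 4.2107, Delta 1.7117, Zeta 3.9125, Theta 1.9511.
Lower quotas: Alpha 4, Epsilon 4, Delta 1, Zeta 3, Theta 1 (sum 13, leaving 3 seats).
Remainders in descending order: Theta 0.9511, Zeta 0.9125, Delta 0.7117, Alpha 0.2140, Epsilon 0.2107.
Largest remainders: Theta, Zeta, Delta receive the extra seats.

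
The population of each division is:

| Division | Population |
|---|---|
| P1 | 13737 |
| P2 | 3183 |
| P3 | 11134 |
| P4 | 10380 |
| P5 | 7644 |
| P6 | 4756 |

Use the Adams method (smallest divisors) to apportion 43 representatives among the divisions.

P1 11, P2 3, P3 9, P4 9, P5 7, P6 4

Standard divisor 50834/43 ≈ 1182.186; standard quotas: P1 11.620, P2 2.692, P3 9.418, P4 8.780, P5 6.466, P6 4.023.
Rounding up gives 12, 3, 10, 9, 7, 5 = 46 seats, so the divisor must be adjusted.
With modified divisor 1260: modified quotas P1 10.902, P2 2.526, P3 8.837, P4 8.238, P5 6.067, P6 3.775.
Rounding up: P1 11, P2 3, P3 9, P4 9, P5 7, P6 4 (total 43).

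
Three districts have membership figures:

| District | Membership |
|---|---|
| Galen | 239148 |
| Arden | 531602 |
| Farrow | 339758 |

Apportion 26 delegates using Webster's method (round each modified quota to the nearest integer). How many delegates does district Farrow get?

Standard divisor 1110508/26 ≈ 42711.846; standard quotas: Galen 5.599, Arden 12.446, Farrow 7.955.
Rounding to the nearest integer gives Galen 6, Arden 12, Farrow 8 — total 26, matching the house size, so no adjustment is needed.
Farrow receives 8.

8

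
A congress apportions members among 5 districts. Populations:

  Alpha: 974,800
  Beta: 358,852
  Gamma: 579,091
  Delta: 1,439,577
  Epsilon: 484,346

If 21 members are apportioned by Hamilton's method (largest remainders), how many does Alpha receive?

Total 3836666; standard divisor 3836666/21 ≈ 182698.381.
Standard quotas: Alpha 5.3356, Beta 1.9642, Gamma 3.1697, Delta 7.8795, Epsilon 2.6511.
Lower quotas: Alpha 5, Beta 1, Gamma 3, Delta 7, Epsilon 2 (sum 18, leaving 3 seats).
Remainders in descending order: Beta 0.9642, Delta 0.8795, Epsilon 0.6511, Alpha 0.3356, Gamma 0.1697.
The surplus seats go to Beta, Delta, Epsilon.
Alpha receives 5.

5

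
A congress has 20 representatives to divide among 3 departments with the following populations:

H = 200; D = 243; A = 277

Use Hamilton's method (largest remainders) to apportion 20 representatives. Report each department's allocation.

H: 5, D: 7, A: 8

The standard divisor is 720/20 = 36.
Standard quotas: H 5.556, D 6.750, A 7.694.
Lower quotas: H 5, D 6, A 7 (sum 18, leaving 2 seats).
Remainders in descending order: D 0.750, A 0.694, H 0.556.
Largest remainders: D, A receive the extra seats.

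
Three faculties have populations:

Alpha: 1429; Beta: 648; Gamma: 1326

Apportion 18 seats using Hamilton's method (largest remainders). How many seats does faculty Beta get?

Standard divisor: 3403 ÷ 18 ≈ 189.056.
Standard quotas: Alpha 7.559, Beta 3.428, Gamma 7.014.
Lower quotas: Alpha 7, Beta 3, Gamma 7 (sum 17, leaving 1 seat).
Remainders in descending order: Alpha 0.559, Beta 0.428, Gamma 0.014.
The surplus seat goes to Alpha.
Beta receives 3.

3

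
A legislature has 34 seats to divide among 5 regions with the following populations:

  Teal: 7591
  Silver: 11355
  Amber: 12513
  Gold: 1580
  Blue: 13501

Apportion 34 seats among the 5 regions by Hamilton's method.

Teal 6, Silver 8, Amber 9, Gold 1, Blue 10

Standard divisor: 46540 ÷ 34 ≈ 1368.824.
Standard quotas: Teal 5.5456, Silver 8.2954, Amber 9.1414, Gold 1.1543, Blue 9.8632.
Lower quotas: Teal 5, Silver 8, Amber 9, Gold 1, Blue 9 (sum 32, leaving 2 seats).
Remainders in descending order: Blue 0.8632, Teal 0.5456, Silver 0.2954, Gold 0.1543, Amber 0.1414.
Largest remainders: Blue, Teal receive the extra seats.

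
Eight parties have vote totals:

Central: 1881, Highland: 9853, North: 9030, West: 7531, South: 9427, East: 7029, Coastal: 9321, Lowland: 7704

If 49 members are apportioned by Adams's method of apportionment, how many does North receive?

7

Standard divisor 61776/49 ≈ 1260.735; standard quotas: Central 1.492, Highland 7.815, North 7.162, West 5.974, South 7.477, East 5.575, Coastal 7.393, Lowland 6.111.
Rounding up gives 2, 8, 8, 6, 8, 6, 8, 7 = 53 seats, so the divisor must be adjusted.
With modified divisor 1400: modified quotas Central 1.344, Highland 7.038, North 6.450, West 5.379, South 6.734, East 5.021, Coastal 6.658, Lowland 5.503.
Rounding up: Central 2, Highland 8, North 7, West 6, South 7, East 6, Coastal 7, Lowland 6 (total 49).
North receives 7.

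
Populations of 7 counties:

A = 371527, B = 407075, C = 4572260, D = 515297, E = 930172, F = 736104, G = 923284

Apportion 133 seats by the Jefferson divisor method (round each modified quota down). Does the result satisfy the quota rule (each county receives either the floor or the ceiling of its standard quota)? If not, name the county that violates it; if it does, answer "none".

C

Standard quotas: A 5.844, B 6.403, C 71.917, D 8.105, E 14.631, F 11.578, G 14.522.
Jefferson allocation: A 6, B 6, C 73, D 8, E 15, F 11, G 14.
C has quota 71.917 (lower 71, upper 72) but receives 73 — outside the quota interval.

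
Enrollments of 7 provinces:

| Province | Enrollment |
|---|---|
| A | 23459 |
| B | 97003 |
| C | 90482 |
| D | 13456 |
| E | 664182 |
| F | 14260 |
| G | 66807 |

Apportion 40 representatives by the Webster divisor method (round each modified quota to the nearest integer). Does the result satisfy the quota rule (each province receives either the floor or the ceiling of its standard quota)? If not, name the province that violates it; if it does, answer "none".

E

Standard quotas: A 0.968, B 4.002, C 3.733, D 0.555, E 27.399, F 0.588, G 2.756.
Webster allocation: A 1, B 4, C 4, D 1, E 26, F 1, G 3.
E has quota 27.399 (lower 27, upper 28) but receives 26 — outside the quota interval.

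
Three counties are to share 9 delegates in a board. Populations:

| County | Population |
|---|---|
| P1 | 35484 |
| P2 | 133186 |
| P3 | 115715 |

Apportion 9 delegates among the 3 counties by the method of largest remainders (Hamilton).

The standard divisor is 284385/9 ≈ 31598.333.
Standard quotas: P1 1.1230, P2 4.2150, P3 3.6621.
Lower quotas: P1 1, P2 4, P3 3 (sum 8, leaving 1 seat).
Remainders in descending order: P3 0.6621, P2 0.2150, P1 0.1230.
The surplus seat goes to P3.

P1=1, P2=4, P3=4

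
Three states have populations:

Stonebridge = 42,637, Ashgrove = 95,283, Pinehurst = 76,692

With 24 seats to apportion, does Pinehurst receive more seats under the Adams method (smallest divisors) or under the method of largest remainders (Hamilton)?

Adams: Stonebridge 5, Ashgrove 10, Pinehurst 9.
Hamilton: Stonebridge 5, Ashgrove 11, Pinehurst 8.
Pinehurst gets 9 under Adams and 8 under Hamilton.

Adams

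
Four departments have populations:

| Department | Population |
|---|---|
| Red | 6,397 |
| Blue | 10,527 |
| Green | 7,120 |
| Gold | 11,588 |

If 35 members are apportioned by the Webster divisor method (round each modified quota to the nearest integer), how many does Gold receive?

Standard divisor 35632/35 ≈ 1018.057; standard quotas: Red 6.284, Blue 10.340, Green 6.994, Gold 11.382.
Rounding to the nearest integer gives 6, 10, 7, 11 = 34 seats, so the divisor must be adjusted.
With modified divisor 1005: modified quotas Red 6.365, Blue 10.475, Green 7.085, Gold 11.530.
Rounding to the nearest integer: Red 6, Blue 10, Green 7, Gold 12 (total 35).
Gold receives 12.

12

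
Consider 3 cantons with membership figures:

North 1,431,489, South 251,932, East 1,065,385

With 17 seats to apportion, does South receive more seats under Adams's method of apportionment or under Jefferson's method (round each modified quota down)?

Adams: North 9, South 2, East 6.
Jefferson: North 9, South 1, East 7.
South gets 2 under Adams and 1 under Jefferson.

Adams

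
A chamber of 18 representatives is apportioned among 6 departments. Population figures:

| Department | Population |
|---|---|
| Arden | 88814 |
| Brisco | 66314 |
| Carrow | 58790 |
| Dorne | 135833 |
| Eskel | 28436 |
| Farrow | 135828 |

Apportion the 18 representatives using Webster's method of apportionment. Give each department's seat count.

Arden: 3, Brisco: 2, Carrow: 2, Dorne: 5, Eskel: 1, Farrow: 5

Standard divisor 514015/18 ≈ 28556.389; standard quotas: Arden 3.110, Brisco 2.322, Carrow 2.059, Dorne 4.757, Eskel 0.996, Farrow 4.756.
Rounding to the nearest integer gives Arden 3, Brisco 2, Carrow 2, Dorne 5, Eskel 1, Farrow 5 — total 18, matching the house size, so no adjustment is needed.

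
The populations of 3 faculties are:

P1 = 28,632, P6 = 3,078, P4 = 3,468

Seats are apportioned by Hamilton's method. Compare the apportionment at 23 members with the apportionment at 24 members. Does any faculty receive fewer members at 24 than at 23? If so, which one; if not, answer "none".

none

At 23 seats: P1 19, P6 2, P4 2.
At 24 seats: P1 20, P6 2, P4 2.
No faculty's allocation decreased.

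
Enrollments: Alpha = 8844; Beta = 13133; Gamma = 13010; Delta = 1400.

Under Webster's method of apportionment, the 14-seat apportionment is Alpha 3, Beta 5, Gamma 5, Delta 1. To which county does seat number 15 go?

Alpha

Priority for the next seat is population ÷ (current seats + 0.5).
Priorities: Alpha 2526.857, Beta 2387.818, Gamma 2365.455, Delta 933.333.
Highest priority: Alpha.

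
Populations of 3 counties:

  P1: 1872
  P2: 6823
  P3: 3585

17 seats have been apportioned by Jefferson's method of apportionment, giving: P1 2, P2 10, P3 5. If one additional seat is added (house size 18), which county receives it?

Priority for the next seat is population ÷ (current seats + 1).
Priorities: P1 624.000, P2 620.273, P3 597.500.
Highest priority: P1.

P1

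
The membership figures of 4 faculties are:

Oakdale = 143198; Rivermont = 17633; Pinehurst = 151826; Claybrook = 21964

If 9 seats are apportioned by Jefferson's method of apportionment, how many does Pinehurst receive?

5

Standard divisor 334621/9 ≈ 37180.111; standard quotas: Oakdale 3.851, Rivermont 0.474, Pinehurst 4.084, Claybrook 0.591.
Rounding down gives 3, 0, 4, 0 = 7 seats, so the divisor must be adjusted.
With modified divisor 29500: modified quotas Oakdale 4.854, Rivermont 0.598, Pinehurst 5.147, Claybrook 0.745.
Rounding down: Oakdale 4, Rivermont 0, Pinehurst 5, Claybrook 0 (total 9).
Pinehurst receives 5.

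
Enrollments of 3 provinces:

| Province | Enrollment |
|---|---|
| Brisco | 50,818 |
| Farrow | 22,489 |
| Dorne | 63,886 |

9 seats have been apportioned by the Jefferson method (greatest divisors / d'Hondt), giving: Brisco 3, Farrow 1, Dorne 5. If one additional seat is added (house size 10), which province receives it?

Brisco

Priority for the next seat is population ÷ (current seats + 1).
Priorities: Brisco 12704.500, Farrow 11244.500, Dorne 10647.667.
Highest priority: Brisco.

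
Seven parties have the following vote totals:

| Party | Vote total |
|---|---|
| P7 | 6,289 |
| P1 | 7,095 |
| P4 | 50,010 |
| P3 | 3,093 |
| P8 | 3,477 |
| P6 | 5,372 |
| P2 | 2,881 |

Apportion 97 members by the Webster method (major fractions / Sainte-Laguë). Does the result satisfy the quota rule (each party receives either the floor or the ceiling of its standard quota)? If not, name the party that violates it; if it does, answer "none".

Standard quotas: P7 7.799, P1 8.799, P4 62.019, P3 3.836, P8 4.312, P6 6.662, P2 3.573.
Webster allocation: P7 8, P1 9, P4 61, P3 4, P8 4, P6 7, P2 4.
P4 has quota 62.019 (lower 62, upper 63) but receives 61 — outside the quota interval.

P4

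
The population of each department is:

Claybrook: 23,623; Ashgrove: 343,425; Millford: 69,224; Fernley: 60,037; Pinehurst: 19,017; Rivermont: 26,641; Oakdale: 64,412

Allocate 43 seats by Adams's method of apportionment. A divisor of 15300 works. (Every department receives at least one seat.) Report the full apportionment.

With modified divisor 15300: modified quotas Claybrook 1.544, Ashgrove 22.446, Millford 4.524, Fernley 3.924, Pinehurst 1.243, Rivermont 1.741, Oakdale 4.210.
Rounding up: Claybrook 2, Ashgrove 23, Millford 5, Fernley 4, Pinehurst 2, Rivermont 2, Oakdale 5 (total 43).

Claybrook=2, Ashgrove=23, Millford=5, Fernley=4, Pinehurst=2, Rivermont=2, Oakdale=5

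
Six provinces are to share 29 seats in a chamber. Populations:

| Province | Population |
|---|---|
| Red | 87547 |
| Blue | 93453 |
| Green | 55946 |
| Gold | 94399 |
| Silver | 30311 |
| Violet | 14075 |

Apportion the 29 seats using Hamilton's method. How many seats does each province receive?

Red=7; Blue=7; Green=4; Gold=7; Silver=3; Violet=1

Standard divisor: 375731 ÷ 29 ≈ 12956.241.
Standard quotas: Red 6.7571, Blue 7.2130, Green 4.3181, Gold 7.2860, Silver 2.3395, Violet 1.0863.
Lower quotas: Red 6, Blue 7, Green 4, Gold 7, Silver 2, Violet 1 (sum 27, leaving 2 seats).
Remainders in descending order: Red 0.7571, Silver 0.3395, Green 0.3181, Gold 0.2860, Blue 0.2130, Violet 0.0863.
The surplus seats go to Red, Silver.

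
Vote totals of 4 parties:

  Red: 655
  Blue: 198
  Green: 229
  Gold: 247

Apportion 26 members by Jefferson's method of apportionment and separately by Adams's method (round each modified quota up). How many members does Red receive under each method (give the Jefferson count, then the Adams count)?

Jefferson: Red 13, Blue 4, Green 4, Gold 5.
Adams: Red 12, Blue 4, Green 5, Gold 5.
Red gets 13 under Jefferson and 12 under Adams.

13 and 12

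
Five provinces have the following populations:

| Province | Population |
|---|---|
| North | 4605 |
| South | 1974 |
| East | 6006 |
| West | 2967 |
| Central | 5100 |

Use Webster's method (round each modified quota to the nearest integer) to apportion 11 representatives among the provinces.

North=2, South=1, East=3, West=2, Central=3

Standard divisor 20652/11 ≈ 1877.455; standard quotas: North 2.453, South 1.051, East 3.199, West 1.580, Central 2.716.
Rounding to the nearest integer gives North 2, South 1, East 3, West 2, Central 3 — total 11, matching the house size, so no adjustment is needed.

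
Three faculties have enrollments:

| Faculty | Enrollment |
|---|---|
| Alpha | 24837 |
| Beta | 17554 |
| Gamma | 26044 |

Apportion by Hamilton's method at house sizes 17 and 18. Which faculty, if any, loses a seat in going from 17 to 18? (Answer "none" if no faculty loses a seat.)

At 17 seats: Alpha 6, Beta 4, Gamma 7.
At 18 seats: Alpha 6, Beta 5, Gamma 7.
No faculty's allocation decreased.

none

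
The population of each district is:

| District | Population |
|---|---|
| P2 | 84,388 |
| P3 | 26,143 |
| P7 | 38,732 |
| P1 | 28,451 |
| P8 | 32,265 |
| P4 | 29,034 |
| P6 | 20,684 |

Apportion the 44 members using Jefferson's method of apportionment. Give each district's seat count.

Standard divisor 259697/44 ≈ 5902.205; standard quotas: P2 14.298, P3 4.429, P7 6.562, P1 4.820, P8 5.467, P4 4.919, P6 3.504.
Rounding down gives 14, 4, 6, 4, 5, 4, 3 = 40 seats, so the divisor must be adjusted.
With modified divisor 5500: modified quotas P2 15.343, P3 4.753, P7 7.042, P1 5.173, P8 5.866, P4 5.279, P6 3.761.
Rounding down: P2 15, P3 4, P7 7, P1 5, P8 5, P4 5, P6 3 (total 44).

P2: 15; P3: 4; P7: 7; P1: 5; P8: 5; P4: 5; P6: 3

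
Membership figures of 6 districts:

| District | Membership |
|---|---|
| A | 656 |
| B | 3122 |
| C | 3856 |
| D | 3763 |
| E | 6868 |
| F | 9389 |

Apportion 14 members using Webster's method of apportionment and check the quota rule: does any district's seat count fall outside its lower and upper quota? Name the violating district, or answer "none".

none

Standard quotas: A 0.332, B 1.581, C 1.952, D 1.905, E 3.477, F 4.753.
Webster allocation: A 0, B 2, C 2, D 2, E 3, F 5.
Every allocation lies between the lower and upper quota.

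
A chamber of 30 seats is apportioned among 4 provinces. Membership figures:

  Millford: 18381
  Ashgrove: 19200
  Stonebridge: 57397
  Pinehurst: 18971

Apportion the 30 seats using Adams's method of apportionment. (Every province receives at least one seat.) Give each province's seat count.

Millford: 5; Ashgrove: 5; Stonebridge: 15; Pinehurst: 5

Standard divisor 113949/30 ≈ 3798.3; standard quotas: Millford 4.839, Ashgrove 5.055, Stonebridge 15.111, Pinehurst 4.995.
Rounding up gives 5, 6, 16, 5 = 32 seats, so the divisor must be adjusted.
With modified divisor 4000: modified quotas Millford 4.595, Ashgrove 4.800, Stonebridge 14.349, Pinehurst 4.743.
Rounding up: Millford 5, Ashgrove 5, Stonebridge 15, Pinehurst 5 (total 30).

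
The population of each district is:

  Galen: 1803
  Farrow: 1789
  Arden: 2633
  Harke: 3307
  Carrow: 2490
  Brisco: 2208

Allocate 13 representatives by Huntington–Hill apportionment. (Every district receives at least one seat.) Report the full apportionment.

With divisor 1170: modified quotas Galen 1.541, Farrow 1.529, Arden 2.250, Harke 2.826, Carrow 2.128, Brisco 1.887.
Geometric-mean thresholds: Galen √(1·2)=1.414, Farrow √(1·2)=1.414, Arden √(2·3)=2.449, Harke √(2·3)=2.449, Carrow √(2·3)=2.449, Brisco √(1·2)=1.414.
Each quota rounded against its threshold gives Galen 2, Farrow 2, Arden 2, Harke 3, Carrow 2, Brisco 2 (total 13).

Galen: 2, Farrow: 2, Arden: 2, Harke: 3, Carrow: 2, Brisco: 2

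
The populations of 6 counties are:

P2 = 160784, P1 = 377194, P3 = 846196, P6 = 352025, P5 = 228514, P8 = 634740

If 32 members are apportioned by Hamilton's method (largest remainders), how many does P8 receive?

Total 2599453; standard divisor 2599453/32 ≈ 81232.906.
Standard quotas: P2 1.9793, P1 4.6434, P3 10.4169, P6 4.3335, P5 2.8131, P8 7.8138.
Lower quotas: P2 1, P1 4, P3 10, P6 4, P5 2, P8 7 (sum 28, leaving 4 seats).
Remainders in descending order: P2 0.9793, P8 0.8138, P5 0.8131, P1 0.6434, P3 0.4169, P6 0.3335.
The surplus seats go to P2, P8, P5, P1.
P8 receives 8.

8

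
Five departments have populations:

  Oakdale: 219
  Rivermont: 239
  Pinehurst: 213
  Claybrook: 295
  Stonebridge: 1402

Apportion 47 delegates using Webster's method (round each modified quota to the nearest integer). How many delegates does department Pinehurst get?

4

Standard divisor 2368/47 ≈ 50.383; standard quotas: Oakdale 4.347, Rivermont 4.744, Pinehurst 4.228, Claybrook 5.855, Stonebridge 27.827.
Rounding to the nearest integer gives Oakdale 4, Rivermont 5, Pinehurst 4, Claybrook 6, Stonebridge 28 — total 47, matching the house size, so no adjustment is needed.
Pinehurst receives 4.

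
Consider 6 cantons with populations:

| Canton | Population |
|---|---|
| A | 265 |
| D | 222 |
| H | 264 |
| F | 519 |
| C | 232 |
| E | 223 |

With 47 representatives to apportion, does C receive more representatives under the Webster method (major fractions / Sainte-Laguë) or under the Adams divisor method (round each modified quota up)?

Adams

Webster: A 7, D 6, H 7, F 15, C 6, E 6.
Adams: A 7, D 6, H 7, F 14, C 7, E 6.
C gets 6 under Webster and 7 under Adams.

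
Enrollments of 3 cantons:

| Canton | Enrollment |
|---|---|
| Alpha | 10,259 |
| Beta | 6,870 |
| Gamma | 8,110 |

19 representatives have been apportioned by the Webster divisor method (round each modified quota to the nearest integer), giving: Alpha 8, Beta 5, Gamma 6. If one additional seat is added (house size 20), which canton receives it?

Priority for the next seat is population ÷ (current seats + 0.5).
Priorities: Alpha 1206.941, Beta 1249.091, Gamma 1247.692.
Highest priority: Beta.

Beta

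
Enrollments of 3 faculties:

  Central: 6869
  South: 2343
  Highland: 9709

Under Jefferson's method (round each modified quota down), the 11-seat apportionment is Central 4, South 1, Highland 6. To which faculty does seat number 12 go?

Highland

Priority for the next seat is population ÷ (current seats + 1).
Priorities: Central 1373.800, South 1171.500, Highland 1387.000.
Highest priority: Highland.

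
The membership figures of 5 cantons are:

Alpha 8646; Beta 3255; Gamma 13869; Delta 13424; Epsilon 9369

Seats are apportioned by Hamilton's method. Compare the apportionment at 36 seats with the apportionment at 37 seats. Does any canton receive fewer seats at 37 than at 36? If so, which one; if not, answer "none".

At 36 seats: Alpha 6, Beta 3, Gamma 10, Delta 10, Epsilon 7.
At 37 seats: Alpha 7, Beta 2, Gamma 11, Delta 10, Epsilon 7.
Beta drops from 3 to 2.

Beta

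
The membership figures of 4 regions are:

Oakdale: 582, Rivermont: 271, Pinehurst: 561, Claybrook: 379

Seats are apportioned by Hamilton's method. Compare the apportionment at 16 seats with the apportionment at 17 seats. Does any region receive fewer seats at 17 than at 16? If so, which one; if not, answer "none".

none

At 16 seats: Oakdale 5, Rivermont 3, Pinehurst 5, Claybrook 3.
At 17 seats: Oakdale 5, Rivermont 3, Pinehurst 5, Claybrook 4.
No region's allocation decreased.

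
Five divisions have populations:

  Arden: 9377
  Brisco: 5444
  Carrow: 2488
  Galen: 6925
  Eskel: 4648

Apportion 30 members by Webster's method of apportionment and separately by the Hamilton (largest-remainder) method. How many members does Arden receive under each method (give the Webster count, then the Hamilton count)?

Webster: Arden 9, Brisco 6, Carrow 3, Galen 7, Eskel 5.
Hamilton: Arden 10, Brisco 6, Carrow 2, Galen 7, Eskel 5.
Arden gets 9 under Webster and 10 under Hamilton.

9 and 10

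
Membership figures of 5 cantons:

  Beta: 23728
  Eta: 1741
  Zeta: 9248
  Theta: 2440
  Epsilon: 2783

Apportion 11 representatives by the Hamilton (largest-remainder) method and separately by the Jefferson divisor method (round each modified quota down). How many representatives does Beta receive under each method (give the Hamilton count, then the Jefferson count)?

6 and 8

Hamilton: Beta 6, Eta 0, Zeta 3, Theta 1, Epsilon 1.
Jefferson: Beta 8, Eta 0, Zeta 3, Theta 0, Epsilon 0.
Beta gets 6 under Hamilton and 8 under Jefferson.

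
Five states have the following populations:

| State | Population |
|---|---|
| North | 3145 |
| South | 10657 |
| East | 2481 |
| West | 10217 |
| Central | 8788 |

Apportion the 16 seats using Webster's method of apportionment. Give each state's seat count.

Standard divisor 35288/16 ≈ 2205.5; standard quotas: North 1.426, South 4.832, East 1.125, West 4.633, Central 3.985.
Rounding to the nearest integer gives North 1, South 5, East 1, West 5, Central 4 — total 16, matching the house size, so no adjustment is needed.

North=1, South=5, East=1, West=5, Central=4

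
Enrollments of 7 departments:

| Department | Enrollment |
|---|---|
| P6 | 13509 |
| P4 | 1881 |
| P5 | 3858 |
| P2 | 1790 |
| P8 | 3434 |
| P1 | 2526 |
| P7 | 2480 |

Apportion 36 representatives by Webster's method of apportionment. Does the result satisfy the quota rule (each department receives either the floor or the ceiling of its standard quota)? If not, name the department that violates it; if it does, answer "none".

Standard quotas: P6 16.498, P4 2.297, P5 4.712, P2 2.186, P8 4.194, P1 3.085, P7 3.029.
Webster allocation: P6 17, P4 2, P5 5, P2 2, P8 4, P1 3, P7 3.
Every allocation lies between the lower and upper quota.

none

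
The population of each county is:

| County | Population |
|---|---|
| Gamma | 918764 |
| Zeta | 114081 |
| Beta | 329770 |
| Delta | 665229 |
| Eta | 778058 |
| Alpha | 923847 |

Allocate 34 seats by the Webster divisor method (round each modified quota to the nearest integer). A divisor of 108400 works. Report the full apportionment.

Gamma: 8, Zeta: 1, Beta: 3, Delta: 6, Eta: 7, Alpha: 9

With modified divisor 108400: modified quotas Gamma 8.476, Zeta 1.052, Beta 3.042, Delta 6.137, Eta 7.178, Alpha 8.523.
Rounding to the nearest integer: Gamma 8, Zeta 1, Beta 3, Delta 6, Eta 7, Alpha 9 (total 34).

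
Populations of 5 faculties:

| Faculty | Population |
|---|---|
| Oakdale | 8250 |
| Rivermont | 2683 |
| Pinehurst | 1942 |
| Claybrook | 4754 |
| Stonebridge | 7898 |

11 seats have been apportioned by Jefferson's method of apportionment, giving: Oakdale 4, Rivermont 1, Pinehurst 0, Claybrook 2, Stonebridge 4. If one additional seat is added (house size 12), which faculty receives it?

Pinehurst

Priority for the next seat is population ÷ (current seats + 1).
Priorities: Oakdale 1650.000, Rivermont 1341.500, Pinehurst 1942.000, Claybrook 1584.667, Stonebridge 1579.600.
Highest priority: Pinehurst.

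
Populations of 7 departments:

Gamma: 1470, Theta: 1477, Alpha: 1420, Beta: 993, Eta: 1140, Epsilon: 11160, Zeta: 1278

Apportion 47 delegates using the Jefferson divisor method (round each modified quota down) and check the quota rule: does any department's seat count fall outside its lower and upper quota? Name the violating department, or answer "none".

Epsilon

Standard quotas: Gamma 3.648, Theta 3.666, Alpha 3.524, Beta 2.464, Eta 2.829, Epsilon 27.697, Zeta 3.172.
Jefferson allocation: Gamma 3, Theta 3, Alpha 3, Beta 2, Eta 3, Epsilon 30, Zeta 3.
Epsilon has quota 27.697 (lower 27, upper 28) but receives 30 — outside the quota interval.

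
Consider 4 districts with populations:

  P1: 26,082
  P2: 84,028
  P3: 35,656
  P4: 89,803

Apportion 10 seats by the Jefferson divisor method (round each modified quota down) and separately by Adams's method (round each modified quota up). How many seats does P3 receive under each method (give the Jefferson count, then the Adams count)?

Jefferson: P1 1, P2 4, P3 1, P4 4.
Adams: P1 1, P2 3, P3 2, P4 4.
P3 gets 1 under Jefferson and 2 under Adams.

1 and 2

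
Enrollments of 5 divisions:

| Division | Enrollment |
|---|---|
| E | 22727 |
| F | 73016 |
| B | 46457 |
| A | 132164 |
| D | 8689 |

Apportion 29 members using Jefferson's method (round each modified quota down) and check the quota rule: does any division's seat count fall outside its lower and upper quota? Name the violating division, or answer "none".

Standard quotas: E 2.328, F 7.481, B 4.760, A 13.541, D 0.890.
Jefferson allocation: E 2, F 8, B 5, A 14, D 0.
Every allocation lies between the lower and upper quota.

none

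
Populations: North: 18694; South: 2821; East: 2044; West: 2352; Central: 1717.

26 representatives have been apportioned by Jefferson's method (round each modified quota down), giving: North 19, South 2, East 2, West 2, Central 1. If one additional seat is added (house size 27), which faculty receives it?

South

Priority for the next seat is population ÷ (current seats + 1).
Priorities: North 934.700, South 940.333, East 681.333, West 784.000, Central 858.500.
Highest priority: South.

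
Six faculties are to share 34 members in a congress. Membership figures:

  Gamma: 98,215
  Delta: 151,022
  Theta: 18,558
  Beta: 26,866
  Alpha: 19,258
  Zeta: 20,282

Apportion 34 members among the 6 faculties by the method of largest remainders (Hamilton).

Gamma 10, Delta 15, Theta 2, Beta 3, Alpha 2, Zeta 2

Total 334201; standard divisor 334201/34 ≈ 9829.441.
Standard quotas: Gamma 9.9919, Delta 15.3643, Theta 1.8880, Beta 2.7332, Alpha 1.9592, Zeta 2.0634.
Lower quotas: Gamma 9, Delta 15, Theta 1, Beta 2, Alpha 1, Zeta 2 (sum 30, leaving 4 seats).
Remainders in descending order: Gamma 0.9919, Alpha 0.9592, Theta 0.8880, Beta 0.7332, Delta 0.3643, Zeta 0.0634.
Largest remainders: Gamma, Alpha, Theta, Beta receive the extra seats.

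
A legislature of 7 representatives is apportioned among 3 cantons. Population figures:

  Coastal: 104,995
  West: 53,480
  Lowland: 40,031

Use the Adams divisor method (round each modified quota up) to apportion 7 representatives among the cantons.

Standard divisor 198506/7 ≈ 28358; standard quotas: Coastal 3.702, West 1.886, Lowland 1.412.
Rounding up gives 4, 2, 2 = 8 seats, so the divisor must be adjusted.
With modified divisor 37500: modified quotas Coastal 2.800, West 1.426, Lowland 1.067.
Rounding up: Coastal 3, West 2, Lowland 2 (total 7).

Coastal 3; West 2; Lowland 2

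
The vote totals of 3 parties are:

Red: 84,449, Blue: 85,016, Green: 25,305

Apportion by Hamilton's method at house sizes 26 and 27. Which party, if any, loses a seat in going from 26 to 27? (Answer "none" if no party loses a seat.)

At 26 seats: Red 11, Blue 11, Green 4.
At 27 seats: Red 12, Blue 12, Green 3.
Green drops from 4 to 3.

Green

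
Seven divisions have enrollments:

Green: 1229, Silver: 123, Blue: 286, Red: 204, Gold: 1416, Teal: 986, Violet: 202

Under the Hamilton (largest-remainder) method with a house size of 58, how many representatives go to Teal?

13

Total 4446; standard divisor 4446/58 ≈ 76.655.
Standard quotas: Green 16.033, Silver 1.605, Blue 3.731, Red 2.661, Gold 18.472, Teal 12.863, Violet 2.635.
Lower quotas: Green 16, Silver 1, Blue 3, Red 2, Gold 18, Teal 12, Violet 2 (sum 54, leaving 4 seats).
Remainders in descending order: Teal 0.863, Blue 0.731, Red 0.661, Violet 0.635, Silver 0.605, Gold 0.472, Green 0.033.
Largest remainders: Teal, Blue, Red, Violet receive the extra seats.
Teal receives 13.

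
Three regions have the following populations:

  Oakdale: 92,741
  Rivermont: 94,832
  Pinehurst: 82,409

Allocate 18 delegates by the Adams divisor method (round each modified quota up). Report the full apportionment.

Standard divisor 269982/18 ≈ 14999; standard quotas: Oakdale 6.183, Rivermont 6.323, Pinehurst 5.494.
Rounding up gives 7, 7, 6 = 20 seats, so the divisor must be adjusted.
With modified divisor 16100: modified quotas Oakdale 5.760, Rivermont 5.890, Pinehurst 5.119.
Rounding up: Oakdale 6, Rivermont 6, Pinehurst 6 (total 18).

Oakdale 6, Rivermont 6, Pinehurst 6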